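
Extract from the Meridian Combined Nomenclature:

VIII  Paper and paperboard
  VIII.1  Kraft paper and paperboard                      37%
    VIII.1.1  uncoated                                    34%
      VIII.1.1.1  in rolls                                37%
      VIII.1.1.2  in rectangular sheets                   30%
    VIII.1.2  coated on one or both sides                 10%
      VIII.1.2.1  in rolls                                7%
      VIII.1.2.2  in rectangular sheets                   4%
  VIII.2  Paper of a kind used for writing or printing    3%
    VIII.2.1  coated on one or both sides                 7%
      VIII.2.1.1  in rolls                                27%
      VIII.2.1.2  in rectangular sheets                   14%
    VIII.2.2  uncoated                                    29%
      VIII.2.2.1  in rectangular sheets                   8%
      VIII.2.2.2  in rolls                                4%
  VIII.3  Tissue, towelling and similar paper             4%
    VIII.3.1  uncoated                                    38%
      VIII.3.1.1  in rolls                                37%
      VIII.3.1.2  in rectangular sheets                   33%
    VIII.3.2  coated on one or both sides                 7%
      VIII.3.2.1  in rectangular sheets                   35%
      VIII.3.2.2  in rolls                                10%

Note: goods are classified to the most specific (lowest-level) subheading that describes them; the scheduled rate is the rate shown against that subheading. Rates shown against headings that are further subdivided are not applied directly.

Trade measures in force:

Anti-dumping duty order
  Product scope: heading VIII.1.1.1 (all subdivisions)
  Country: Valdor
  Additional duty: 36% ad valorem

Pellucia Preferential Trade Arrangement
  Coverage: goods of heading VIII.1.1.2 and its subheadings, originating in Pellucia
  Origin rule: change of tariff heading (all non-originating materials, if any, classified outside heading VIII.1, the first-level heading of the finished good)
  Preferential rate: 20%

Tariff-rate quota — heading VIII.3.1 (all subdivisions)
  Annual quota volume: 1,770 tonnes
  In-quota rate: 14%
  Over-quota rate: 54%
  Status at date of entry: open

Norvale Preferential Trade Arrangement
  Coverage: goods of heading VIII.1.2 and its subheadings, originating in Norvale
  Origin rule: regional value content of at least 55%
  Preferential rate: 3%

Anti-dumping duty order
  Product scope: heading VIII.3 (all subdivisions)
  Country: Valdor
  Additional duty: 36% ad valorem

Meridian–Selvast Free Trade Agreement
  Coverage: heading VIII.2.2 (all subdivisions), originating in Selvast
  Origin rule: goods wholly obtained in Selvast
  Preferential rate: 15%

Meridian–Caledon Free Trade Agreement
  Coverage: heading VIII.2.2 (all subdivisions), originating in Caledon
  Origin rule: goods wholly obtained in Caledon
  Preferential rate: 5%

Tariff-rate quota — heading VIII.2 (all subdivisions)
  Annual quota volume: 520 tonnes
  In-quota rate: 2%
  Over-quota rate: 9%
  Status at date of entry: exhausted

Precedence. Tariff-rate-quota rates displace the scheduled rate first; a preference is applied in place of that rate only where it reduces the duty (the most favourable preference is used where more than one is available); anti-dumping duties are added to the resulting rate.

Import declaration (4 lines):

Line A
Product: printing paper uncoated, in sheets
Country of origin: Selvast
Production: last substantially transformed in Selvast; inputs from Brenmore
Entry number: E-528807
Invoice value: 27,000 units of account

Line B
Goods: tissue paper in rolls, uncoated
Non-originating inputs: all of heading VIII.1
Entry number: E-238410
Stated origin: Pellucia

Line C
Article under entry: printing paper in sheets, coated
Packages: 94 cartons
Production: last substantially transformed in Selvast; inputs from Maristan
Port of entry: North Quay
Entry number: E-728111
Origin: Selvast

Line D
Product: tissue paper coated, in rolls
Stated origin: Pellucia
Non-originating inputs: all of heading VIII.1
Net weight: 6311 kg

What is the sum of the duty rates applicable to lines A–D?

Line A: printing paper → VIII.2; uncoated → VIII.2.2; in sheets → VIII.2.2.1. Scheduled 8%. quota on VIII.2 exhausted → over-quota 9%; Selvast agreement on VIII.2.2: not wholly obtained. → 9%.
Line B: tissue paper → VIII.3; uncoated → VIII.3.1; in rolls → VIII.3.1.1. Scheduled 37%. quota on VIII.3.1 open → in-quota 14%; Pellucia agreement on VIII.1.1.2: VIII.3.1.1 not covered. → 14%.
Line C: printing paper → VIII.2; coated → VIII.2.1; in sheets → VIII.2.1.2. Scheduled 14%. quota on VIII.2 exhausted → over-quota 9%; Selvast agreement on VIII.2.2: VIII.2.1.2 not covered. → 9%.
Line D: tissue paper → VIII.3; coated → VIII.3.2; in rolls → VIII.3.2.2. Scheduled 10%. Pellucia agreement on VIII.1.1.2: VIII.3.2.2 not covered. → 10%.
Sum: 9% + 14% + 9% + 10% = 42%.

42%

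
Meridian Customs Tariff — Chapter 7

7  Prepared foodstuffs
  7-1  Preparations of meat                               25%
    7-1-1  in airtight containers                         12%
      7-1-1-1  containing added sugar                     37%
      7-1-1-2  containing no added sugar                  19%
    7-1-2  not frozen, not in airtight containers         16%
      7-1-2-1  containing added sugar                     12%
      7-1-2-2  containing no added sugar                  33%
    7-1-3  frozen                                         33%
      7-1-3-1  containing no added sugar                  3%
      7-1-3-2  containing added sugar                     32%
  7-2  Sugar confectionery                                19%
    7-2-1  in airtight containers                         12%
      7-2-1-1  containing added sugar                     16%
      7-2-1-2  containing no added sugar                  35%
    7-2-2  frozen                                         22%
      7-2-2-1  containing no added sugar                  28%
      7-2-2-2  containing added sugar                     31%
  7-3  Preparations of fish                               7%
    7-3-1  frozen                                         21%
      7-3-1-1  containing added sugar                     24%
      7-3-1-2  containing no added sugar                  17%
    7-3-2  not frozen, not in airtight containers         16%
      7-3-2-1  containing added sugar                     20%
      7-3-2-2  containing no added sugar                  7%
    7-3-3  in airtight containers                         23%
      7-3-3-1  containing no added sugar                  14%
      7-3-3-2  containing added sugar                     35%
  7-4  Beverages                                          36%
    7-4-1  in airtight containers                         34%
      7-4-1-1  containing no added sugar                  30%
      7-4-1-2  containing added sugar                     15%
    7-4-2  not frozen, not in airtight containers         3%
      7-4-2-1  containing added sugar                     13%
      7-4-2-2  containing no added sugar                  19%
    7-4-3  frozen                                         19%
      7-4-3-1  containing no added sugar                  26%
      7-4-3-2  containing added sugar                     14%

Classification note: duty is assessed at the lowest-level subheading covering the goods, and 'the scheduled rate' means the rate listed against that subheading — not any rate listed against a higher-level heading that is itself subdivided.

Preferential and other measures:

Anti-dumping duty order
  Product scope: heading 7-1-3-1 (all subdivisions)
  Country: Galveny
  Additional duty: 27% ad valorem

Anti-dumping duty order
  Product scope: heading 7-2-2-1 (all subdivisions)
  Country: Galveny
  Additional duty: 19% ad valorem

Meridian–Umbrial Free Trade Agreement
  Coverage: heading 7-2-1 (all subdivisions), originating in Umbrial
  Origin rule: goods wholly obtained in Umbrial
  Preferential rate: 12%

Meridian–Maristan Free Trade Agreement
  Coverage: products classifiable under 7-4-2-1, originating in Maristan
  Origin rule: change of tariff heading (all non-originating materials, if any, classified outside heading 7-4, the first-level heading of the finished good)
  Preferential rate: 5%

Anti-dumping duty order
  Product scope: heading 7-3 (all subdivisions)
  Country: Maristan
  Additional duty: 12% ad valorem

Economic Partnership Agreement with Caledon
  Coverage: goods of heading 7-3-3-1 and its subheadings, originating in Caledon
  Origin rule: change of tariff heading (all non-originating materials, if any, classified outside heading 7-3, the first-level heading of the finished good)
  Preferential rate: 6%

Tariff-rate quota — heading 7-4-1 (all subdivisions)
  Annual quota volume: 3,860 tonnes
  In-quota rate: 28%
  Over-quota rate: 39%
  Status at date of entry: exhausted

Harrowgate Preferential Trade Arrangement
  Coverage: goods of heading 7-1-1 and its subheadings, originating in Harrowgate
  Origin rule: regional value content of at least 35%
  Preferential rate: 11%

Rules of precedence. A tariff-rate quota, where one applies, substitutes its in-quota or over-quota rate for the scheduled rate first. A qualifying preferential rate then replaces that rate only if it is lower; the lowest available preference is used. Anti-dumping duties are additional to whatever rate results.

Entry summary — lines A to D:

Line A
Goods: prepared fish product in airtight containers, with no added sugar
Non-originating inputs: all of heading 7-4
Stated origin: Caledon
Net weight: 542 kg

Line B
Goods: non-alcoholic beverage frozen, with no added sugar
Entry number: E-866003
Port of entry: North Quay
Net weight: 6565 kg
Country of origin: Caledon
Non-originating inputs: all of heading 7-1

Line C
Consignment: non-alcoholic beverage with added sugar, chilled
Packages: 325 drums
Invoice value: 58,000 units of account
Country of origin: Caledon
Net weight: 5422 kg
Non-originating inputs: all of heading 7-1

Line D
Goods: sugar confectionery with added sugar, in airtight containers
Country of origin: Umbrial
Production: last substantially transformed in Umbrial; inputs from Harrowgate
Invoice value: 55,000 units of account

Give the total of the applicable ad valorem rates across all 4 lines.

Line A: prepared fish product → 7-3; in airtight containers → 7-3-3; with no added sugar → 7-3-3-1. Scheduled 14%. Caledon agreement on 7-3-3-1: CTH met → 6% available; preferential 6%. → 6%.
Line B: non-alcoholic beverage → 7-4; frozen → 7-4-3; with no added sugar → 7-4-3-1. Scheduled 26%. Caledon agreement on 7-3-3-1: 7-4-3-1 not covered. → 26%.
Line C: non-alcoholic beverage → 7-4; chilled → 7-4-2; with added sugar → 7-4-2-1. Scheduled 13%. Caledon agreement on 7-3-3-1: 7-4-2-1 not covered. → 13%.
Line D: sugar confectionery → 7-2; in airtight containers → 7-2-1; with added sugar → 7-2-1-1. Scheduled 16%. Umbrial agreement on 7-2-1: not wholly obtained. → 16%.
Sum: 6% + 26% + 13% + 16% = 61%.

61%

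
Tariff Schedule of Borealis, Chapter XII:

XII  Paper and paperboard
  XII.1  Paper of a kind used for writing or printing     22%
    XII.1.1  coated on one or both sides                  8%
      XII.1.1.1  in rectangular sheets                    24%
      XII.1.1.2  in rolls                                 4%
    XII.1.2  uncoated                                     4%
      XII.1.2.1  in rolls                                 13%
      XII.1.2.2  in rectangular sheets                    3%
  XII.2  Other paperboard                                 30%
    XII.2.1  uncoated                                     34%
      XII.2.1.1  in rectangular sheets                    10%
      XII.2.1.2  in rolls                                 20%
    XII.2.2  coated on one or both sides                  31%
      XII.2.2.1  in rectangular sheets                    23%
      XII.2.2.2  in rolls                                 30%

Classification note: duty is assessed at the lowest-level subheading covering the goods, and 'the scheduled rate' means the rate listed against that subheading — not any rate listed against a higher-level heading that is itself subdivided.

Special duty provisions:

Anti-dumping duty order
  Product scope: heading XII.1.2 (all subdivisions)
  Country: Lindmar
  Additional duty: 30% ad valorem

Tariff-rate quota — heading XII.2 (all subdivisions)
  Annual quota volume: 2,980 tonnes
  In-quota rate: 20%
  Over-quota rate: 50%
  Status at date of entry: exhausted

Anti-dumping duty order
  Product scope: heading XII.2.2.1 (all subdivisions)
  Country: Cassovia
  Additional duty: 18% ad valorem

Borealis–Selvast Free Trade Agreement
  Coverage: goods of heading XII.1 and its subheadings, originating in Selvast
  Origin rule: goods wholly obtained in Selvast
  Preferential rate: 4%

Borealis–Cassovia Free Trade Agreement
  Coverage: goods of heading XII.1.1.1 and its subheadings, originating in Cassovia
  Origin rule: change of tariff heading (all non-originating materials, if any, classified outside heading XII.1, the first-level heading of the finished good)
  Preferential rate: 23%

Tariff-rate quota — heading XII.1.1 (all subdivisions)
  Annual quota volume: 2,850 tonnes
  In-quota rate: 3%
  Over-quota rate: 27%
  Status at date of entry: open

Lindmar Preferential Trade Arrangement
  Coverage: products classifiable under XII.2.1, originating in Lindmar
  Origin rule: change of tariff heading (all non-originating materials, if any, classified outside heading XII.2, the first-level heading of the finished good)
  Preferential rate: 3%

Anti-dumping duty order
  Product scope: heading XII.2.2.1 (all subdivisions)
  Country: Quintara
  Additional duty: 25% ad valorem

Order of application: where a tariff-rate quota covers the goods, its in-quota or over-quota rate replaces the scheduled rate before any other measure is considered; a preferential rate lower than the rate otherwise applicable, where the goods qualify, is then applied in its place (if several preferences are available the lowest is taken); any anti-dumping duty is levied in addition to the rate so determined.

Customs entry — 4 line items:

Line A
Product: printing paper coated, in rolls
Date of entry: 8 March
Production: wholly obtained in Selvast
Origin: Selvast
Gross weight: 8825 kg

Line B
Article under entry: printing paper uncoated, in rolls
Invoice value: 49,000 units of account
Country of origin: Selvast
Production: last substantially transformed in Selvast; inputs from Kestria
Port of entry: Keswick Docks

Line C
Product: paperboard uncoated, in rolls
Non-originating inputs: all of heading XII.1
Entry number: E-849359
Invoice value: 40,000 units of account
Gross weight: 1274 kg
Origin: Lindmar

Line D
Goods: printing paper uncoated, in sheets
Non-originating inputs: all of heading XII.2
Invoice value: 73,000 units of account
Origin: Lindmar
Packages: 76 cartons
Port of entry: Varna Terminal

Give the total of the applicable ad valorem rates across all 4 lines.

Line A: printing paper → XII.1; coated → XII.1.1; in rolls → XII.1.1.2. Scheduled 4%. quota on XII.1.1 open → in-quota 3%; Selvast agreement on XII.1: wholly obtained → 4% available; preference 4% not lower than 3% → no reduction. → 3%.
Line B: printing paper → XII.1; uncoated → XII.1.2; in rolls → XII.1.2.1. Scheduled 13%. Selvast agreement on XII.1: not wholly obtained. → 13%.
Line C: paperboard → XII.2; uncoated → XII.2.1; in rolls → XII.2.1.2. Scheduled 20%. quota on XII.2 exhausted → over-quota 50%; Lindmar agreement on XII.2.1: CTH met → 3% available; preferential 3%. → 3%.
Line D: printing paper → XII.1; uncoated → XII.1.2; in sheets → XII.1.2.2. Scheduled 3%. Lindmar agreement on XII.2.1: XII.1.2.2 not covered; anti-dumping (Lindmar, XII.1.2): +30%; total 3% + 30% = 33%. → 33%.
Sum: 3% + 13% + 3% + 33% = 52%.

52%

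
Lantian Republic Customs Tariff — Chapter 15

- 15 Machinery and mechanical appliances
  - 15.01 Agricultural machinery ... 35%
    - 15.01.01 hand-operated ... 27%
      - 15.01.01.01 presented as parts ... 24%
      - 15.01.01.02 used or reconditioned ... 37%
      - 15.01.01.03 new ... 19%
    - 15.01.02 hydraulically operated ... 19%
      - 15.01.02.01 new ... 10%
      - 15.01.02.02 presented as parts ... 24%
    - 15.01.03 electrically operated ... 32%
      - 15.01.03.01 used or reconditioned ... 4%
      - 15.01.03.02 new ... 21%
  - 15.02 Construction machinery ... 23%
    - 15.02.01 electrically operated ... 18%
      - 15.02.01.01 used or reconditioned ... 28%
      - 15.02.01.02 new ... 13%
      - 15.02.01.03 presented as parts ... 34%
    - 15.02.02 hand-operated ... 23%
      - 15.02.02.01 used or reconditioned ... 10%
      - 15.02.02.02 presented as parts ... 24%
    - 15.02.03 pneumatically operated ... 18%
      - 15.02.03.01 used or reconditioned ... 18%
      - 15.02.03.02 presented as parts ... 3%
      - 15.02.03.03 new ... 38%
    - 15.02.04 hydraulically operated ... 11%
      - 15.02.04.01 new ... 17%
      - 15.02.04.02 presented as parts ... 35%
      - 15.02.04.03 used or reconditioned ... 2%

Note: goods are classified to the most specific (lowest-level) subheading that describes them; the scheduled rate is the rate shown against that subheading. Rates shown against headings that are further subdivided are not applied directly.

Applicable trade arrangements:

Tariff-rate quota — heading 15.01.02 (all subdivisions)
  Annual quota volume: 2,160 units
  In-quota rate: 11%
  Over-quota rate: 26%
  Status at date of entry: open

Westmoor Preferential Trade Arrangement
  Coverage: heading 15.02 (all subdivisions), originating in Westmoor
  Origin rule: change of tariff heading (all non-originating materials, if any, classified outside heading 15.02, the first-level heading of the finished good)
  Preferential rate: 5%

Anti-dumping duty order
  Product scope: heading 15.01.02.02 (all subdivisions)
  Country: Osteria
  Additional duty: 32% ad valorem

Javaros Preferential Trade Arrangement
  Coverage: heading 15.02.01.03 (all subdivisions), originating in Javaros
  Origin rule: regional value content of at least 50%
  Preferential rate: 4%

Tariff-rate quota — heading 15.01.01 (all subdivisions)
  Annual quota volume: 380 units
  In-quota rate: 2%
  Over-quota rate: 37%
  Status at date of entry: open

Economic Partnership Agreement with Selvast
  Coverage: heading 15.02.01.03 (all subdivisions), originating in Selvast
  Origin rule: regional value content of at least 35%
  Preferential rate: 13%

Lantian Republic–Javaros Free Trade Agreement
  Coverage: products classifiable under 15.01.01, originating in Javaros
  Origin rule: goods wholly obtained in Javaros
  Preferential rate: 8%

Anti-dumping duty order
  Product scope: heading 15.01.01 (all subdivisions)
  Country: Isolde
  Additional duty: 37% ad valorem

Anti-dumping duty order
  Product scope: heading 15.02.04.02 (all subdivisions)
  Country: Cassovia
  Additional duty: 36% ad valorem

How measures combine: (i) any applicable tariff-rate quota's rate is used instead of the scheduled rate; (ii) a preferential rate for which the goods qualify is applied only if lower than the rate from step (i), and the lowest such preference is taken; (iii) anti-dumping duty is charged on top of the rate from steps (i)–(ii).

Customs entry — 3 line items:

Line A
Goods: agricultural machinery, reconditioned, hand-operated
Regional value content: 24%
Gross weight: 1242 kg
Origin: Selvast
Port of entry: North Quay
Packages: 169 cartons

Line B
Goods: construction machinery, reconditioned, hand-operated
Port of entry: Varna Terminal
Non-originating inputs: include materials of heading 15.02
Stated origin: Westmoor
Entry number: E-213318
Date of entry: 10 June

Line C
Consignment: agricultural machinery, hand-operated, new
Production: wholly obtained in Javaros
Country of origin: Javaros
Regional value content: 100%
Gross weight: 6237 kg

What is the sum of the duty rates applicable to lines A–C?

14%

Line A: agricultural → 15.01; hand-operated → 15.01.01; reconditioned → 15.01.01.02. Scheduled 37%. quota on 15.01.01 open → in-quota 2%; Selvast agreement on 15.02.01.03: 15.01.01.02 not covered. → 2%.
Line B: construction → 15.02; hand-operated → 15.02.02; reconditioned → 15.02.02.01. Scheduled 10%. Westmoor agreement on 15.02: CTH not met. → 10%.
Line C: agricultural → 15.01; hand-operated → 15.01.01; new → 15.01.01.03. Scheduled 19%. quota on 15.01.01 open → in-quota 2%; Javaros agreement on 15.02.01.03: 15.01.01.03 not covered; Javaros agreement on 15.01.01: wholly obtained → 8% available; preference 8% not lower than 2% → no reduction. → 2%.
Sum: 2% + 10% + 2% = 14%.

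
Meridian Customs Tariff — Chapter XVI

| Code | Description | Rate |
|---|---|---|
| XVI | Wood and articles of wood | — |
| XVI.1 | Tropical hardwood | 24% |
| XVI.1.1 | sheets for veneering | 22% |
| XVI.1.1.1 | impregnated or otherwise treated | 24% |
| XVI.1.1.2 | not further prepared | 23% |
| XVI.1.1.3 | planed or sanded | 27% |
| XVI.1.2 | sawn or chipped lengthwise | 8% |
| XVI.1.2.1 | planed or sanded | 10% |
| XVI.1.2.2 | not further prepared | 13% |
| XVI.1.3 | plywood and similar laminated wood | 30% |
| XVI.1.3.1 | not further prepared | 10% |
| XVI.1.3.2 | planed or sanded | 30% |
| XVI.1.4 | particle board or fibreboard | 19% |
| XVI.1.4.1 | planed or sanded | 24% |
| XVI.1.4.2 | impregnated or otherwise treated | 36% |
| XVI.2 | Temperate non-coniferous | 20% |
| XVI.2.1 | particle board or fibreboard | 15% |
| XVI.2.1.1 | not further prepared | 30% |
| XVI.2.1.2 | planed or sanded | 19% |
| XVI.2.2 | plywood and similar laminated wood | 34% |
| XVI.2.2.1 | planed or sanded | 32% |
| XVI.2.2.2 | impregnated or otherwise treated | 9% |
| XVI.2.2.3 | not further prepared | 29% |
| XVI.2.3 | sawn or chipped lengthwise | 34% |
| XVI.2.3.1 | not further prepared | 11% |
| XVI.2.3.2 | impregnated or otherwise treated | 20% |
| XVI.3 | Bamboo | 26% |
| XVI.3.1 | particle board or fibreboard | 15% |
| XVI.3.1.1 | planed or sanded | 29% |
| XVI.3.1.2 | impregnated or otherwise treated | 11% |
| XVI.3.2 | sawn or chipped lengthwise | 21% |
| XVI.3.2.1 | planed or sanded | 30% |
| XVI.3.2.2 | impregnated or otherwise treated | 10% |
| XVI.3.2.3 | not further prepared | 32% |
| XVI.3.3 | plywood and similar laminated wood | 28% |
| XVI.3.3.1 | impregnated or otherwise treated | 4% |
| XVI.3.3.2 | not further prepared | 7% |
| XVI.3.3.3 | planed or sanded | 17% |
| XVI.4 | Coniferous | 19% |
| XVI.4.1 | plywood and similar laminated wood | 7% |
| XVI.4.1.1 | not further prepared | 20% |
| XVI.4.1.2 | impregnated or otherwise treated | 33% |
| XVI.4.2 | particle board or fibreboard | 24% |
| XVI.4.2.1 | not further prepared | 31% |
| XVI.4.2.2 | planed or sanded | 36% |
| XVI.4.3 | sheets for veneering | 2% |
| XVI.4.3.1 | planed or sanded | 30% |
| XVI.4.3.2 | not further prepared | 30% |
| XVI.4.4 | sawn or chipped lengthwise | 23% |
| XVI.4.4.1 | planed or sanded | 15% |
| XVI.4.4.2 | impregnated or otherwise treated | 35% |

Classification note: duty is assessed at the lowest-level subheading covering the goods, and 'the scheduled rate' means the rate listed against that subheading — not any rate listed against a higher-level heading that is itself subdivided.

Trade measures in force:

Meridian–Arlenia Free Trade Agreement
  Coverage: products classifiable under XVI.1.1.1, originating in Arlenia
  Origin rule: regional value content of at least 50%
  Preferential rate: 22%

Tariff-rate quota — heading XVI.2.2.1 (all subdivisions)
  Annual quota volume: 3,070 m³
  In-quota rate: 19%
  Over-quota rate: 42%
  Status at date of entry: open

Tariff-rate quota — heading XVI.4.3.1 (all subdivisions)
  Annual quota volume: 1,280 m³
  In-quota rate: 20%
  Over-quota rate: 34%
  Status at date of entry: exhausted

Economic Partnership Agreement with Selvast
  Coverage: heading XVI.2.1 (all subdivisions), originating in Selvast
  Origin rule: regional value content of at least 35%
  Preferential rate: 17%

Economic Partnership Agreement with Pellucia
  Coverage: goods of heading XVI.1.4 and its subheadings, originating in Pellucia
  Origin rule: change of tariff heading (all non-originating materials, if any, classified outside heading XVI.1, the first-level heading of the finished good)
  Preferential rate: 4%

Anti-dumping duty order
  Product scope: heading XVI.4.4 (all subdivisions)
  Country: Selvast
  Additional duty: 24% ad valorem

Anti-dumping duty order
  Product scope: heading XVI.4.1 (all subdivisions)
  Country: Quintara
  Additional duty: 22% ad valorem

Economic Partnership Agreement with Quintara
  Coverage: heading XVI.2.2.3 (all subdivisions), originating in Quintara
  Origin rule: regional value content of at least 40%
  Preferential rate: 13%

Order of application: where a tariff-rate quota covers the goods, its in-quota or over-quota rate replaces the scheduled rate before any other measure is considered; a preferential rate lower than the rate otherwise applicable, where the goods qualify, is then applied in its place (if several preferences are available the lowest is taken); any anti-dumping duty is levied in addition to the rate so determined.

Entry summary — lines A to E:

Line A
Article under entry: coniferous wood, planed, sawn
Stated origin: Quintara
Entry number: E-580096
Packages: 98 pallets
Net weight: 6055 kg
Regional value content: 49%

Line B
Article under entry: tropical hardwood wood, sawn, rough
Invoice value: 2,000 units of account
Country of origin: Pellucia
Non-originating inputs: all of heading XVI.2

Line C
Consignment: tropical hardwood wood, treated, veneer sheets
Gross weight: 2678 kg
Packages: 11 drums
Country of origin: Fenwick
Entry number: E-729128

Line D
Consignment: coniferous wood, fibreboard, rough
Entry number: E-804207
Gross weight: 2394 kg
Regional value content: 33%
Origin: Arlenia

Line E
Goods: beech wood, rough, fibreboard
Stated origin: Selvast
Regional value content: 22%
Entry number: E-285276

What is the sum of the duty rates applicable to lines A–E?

113%

Line A: coniferous → XVI.4; sawn → XVI.4.4; planed → XVI.4.4.1. Scheduled 15%. Quintara agreement on XVI.2.2.3: XVI.4.4.1 not covered. → 15%.
Line B: tropical hardwood → XVI.1; sawn → XVI.1.2; rough → XVI.1.2.2. Scheduled 13%. Pellucia agreement on XVI.1.4: XVI.1.2.2 not covered. → 13%.
Line C: tropical hardwood → XVI.1; veneer sheets → XVI.1.1; treated → XVI.1.1.1. Scheduled 24%. No special measure applies. → 24%.
Line D: coniferous → XVI.4; fibreboard → XVI.4.2; rough → XVI.4.2.1. Scheduled 31%. Arlenia agreement on XVI.1.1.1: XVI.4.2.1 not covered. → 31%.
Line E: beech → XVI.2; fibreboard → XVI.2.1; rough → XVI.2.1.1. Scheduled 30%. Selvast agreement on XVI.2.1: RVC < 35%. → 30%.
Sum: 15% + 13% + 24% + 31% + 30% = 113%.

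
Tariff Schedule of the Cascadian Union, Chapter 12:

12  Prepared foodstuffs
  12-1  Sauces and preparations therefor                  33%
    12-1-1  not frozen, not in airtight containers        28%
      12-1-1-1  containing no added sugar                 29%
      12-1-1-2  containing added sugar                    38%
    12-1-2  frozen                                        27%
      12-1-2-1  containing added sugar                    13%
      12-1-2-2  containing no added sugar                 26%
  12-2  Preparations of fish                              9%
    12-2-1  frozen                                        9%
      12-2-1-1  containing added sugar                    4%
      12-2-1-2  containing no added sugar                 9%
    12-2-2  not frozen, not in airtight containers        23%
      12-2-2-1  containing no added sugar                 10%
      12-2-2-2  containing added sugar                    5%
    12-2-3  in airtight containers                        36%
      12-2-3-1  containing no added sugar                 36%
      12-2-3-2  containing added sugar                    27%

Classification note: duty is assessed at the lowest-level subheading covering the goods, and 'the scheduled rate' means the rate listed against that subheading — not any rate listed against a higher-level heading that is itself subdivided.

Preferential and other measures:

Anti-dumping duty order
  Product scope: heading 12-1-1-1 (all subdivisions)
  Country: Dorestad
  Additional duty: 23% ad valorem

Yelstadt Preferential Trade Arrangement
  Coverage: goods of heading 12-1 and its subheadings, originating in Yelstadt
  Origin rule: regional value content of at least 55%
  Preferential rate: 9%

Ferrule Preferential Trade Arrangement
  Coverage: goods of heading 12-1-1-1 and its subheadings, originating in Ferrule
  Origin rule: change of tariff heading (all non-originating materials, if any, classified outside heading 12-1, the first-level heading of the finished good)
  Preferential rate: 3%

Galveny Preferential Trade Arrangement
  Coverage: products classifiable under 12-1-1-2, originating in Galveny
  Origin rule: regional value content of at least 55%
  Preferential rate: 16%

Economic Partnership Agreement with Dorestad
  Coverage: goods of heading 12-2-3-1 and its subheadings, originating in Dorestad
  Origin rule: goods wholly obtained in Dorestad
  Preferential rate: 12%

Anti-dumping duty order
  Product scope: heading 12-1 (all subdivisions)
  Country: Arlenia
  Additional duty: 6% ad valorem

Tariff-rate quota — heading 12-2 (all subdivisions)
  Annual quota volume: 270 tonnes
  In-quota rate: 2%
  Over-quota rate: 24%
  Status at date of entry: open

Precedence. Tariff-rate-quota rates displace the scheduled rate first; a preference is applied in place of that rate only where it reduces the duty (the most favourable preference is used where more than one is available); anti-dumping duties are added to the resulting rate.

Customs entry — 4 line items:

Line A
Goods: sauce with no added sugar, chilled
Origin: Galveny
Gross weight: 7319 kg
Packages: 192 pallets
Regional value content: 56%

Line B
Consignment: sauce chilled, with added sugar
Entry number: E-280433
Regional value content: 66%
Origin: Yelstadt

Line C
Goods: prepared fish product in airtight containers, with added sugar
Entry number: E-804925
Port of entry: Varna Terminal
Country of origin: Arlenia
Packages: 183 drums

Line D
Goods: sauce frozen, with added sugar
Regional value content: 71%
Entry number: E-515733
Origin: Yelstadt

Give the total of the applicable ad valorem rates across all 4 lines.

49%

Line A: sauce → 12-1; chilled → 12-1-1; with no added sugar → 12-1-1-1. Scheduled 29%. Galveny agreement on 12-1-1-2: 12-1-1-1 not covered. → 29%.
Line B: sauce → 12-1; chilled → 12-1-1; with added sugar → 12-1-1-2. Scheduled 38%. Yelstadt agreement on 12-1: RVC ≥ 55% → 9% available; preferential 9%. → 9%.
Line C: prepared fish product → 12-2; in airtight containers → 12-2-3; with added sugar → 12-2-3-2. Scheduled 27%. quota on 12-2 open → in-quota 2%. → 2%.
Line D: sauce → 12-1; frozen → 12-1-2; with added sugar → 12-1-2-1. Scheduled 13%. Yelstadt agreement on 12-1: RVC ≥ 55% → 9% available; preferential 9%. → 9%.
Sum: 29% + 9% + 2% + 9% = 49%.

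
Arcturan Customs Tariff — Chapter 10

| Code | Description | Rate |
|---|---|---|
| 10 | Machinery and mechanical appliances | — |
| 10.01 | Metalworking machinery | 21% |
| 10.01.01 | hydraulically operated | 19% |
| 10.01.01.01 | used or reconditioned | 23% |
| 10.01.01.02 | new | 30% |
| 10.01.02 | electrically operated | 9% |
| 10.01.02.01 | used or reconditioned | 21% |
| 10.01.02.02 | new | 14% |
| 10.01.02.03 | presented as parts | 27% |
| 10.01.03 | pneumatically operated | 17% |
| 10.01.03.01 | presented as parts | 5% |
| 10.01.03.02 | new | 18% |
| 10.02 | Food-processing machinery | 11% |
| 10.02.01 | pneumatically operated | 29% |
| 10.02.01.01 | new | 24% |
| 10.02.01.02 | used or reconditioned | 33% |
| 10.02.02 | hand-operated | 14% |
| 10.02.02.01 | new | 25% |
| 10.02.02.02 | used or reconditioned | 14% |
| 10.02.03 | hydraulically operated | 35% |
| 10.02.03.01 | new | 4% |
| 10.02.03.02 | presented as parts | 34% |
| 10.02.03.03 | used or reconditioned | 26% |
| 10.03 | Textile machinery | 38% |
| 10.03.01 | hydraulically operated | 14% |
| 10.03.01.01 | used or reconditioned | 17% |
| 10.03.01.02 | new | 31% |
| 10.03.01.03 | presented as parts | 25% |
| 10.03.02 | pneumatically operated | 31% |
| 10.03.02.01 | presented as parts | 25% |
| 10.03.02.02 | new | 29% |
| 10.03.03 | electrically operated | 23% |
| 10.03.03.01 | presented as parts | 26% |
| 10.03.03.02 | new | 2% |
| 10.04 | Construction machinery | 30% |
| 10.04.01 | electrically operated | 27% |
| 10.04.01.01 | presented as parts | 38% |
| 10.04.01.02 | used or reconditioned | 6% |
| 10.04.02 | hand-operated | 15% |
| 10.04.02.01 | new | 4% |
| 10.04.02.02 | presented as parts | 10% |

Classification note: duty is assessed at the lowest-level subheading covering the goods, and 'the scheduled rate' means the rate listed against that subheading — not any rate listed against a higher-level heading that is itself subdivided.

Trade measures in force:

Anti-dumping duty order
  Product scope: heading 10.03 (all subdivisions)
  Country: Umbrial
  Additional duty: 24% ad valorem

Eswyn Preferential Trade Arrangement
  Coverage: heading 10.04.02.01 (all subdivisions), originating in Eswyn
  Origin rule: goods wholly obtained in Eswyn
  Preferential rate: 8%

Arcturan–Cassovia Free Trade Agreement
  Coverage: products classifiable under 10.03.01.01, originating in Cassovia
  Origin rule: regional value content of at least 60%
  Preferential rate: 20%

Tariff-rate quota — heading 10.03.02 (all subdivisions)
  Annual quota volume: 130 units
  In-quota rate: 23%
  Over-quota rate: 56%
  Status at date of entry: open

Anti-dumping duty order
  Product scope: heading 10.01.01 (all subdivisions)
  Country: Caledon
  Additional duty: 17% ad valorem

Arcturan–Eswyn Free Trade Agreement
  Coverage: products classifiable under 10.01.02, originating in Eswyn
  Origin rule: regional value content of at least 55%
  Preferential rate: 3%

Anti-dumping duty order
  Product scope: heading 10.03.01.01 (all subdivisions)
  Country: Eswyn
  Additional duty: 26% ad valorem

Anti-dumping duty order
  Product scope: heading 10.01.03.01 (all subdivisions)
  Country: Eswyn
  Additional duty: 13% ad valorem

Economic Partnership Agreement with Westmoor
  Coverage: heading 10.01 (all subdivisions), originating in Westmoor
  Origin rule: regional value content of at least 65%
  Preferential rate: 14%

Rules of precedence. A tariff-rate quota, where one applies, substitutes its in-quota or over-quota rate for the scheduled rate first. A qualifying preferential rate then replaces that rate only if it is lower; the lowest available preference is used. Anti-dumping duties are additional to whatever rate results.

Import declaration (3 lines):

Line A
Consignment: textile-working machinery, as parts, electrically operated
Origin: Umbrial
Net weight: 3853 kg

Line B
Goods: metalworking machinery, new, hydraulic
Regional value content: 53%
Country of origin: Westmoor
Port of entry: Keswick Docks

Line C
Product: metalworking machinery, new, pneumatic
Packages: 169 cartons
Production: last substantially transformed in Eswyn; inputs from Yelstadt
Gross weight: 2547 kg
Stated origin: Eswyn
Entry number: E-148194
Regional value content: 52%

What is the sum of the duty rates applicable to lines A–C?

Line A: textile-working → 10.03; electrically operated → 10.03.03; as parts → 10.03.03.01. Scheduled 26%. anti-dumping (Umbrial, 10.03): +24%; total 26% + 24% = 50%. → 50%.
Line B: metalworking → 10.01; hydraulic → 10.01.01; new → 10.01.01.02. Scheduled 30%. Westmoor agreement on 10.01: RVC < 65%. → 30%.
Line C: metalworking → 10.01; pneumatic → 10.01.03; new → 10.01.03.02. Scheduled 18%. Eswyn agreement on 10.04.02.01: 10.01.03.02 not covered; Eswyn agreement on 10.01.02: 10.01.03.02 not covered. → 18%.
Sum: 50% + 30% + 18% = 98%.

98%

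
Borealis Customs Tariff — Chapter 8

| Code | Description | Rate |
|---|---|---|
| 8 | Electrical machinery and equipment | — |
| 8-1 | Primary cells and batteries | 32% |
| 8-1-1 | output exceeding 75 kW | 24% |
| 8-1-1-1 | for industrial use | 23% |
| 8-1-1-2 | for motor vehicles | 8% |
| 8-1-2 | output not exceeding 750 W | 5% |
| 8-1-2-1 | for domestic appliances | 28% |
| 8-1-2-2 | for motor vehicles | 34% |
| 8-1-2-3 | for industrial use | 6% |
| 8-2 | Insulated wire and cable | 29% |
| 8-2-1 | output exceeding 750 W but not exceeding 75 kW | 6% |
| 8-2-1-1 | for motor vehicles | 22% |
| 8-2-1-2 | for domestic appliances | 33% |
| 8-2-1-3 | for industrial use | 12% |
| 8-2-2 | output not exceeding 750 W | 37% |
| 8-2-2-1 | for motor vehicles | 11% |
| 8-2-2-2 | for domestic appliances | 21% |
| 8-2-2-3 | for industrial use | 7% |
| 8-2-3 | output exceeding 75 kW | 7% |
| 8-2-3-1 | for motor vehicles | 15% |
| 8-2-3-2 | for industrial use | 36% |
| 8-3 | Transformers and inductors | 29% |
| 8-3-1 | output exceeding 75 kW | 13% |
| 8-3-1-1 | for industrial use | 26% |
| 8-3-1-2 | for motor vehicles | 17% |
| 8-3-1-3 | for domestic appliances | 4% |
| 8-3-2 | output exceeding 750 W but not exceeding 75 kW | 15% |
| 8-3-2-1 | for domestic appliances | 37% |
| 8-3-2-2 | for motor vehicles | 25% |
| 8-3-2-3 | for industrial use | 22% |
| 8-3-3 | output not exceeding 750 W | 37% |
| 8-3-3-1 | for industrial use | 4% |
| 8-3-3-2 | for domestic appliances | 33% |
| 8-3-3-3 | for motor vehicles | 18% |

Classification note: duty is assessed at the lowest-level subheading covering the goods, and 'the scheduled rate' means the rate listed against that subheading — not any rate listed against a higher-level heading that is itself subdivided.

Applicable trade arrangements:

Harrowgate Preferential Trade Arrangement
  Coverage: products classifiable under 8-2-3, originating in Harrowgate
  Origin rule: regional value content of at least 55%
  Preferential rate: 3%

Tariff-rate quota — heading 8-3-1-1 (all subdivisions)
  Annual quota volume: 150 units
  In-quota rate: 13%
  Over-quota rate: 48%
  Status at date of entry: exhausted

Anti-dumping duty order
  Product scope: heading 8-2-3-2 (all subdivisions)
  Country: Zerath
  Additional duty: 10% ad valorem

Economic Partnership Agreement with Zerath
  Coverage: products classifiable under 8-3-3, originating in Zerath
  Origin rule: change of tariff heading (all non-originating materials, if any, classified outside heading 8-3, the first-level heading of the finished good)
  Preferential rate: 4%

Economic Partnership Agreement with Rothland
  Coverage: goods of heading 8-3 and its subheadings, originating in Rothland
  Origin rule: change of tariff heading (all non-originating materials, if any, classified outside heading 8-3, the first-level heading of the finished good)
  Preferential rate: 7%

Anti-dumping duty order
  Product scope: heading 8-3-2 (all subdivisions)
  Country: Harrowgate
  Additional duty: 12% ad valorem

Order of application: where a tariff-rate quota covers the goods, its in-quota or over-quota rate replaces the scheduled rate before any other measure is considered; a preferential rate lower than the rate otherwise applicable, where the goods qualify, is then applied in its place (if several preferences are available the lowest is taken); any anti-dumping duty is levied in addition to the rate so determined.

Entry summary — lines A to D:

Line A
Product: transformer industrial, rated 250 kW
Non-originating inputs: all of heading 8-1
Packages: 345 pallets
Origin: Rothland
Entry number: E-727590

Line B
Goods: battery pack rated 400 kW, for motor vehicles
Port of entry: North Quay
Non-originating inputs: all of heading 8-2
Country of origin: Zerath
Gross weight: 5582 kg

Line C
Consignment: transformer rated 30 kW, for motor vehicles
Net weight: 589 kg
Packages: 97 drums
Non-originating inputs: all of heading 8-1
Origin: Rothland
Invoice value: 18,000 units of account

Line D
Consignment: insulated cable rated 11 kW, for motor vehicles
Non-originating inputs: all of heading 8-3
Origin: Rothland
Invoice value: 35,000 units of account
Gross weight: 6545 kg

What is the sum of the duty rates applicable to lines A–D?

Line A: transformer → 8-3; rated 250 kW → 8-3-1; industrial → 8-3-1-1. Scheduled 26%. quota on 8-3-1-1 exhausted → over-quota 48%; Rothland agreement on 8-3: CTH met → 7% available; preferential 7%. → 7%.
Line B: battery pack → 8-1; rated 400 kW → 8-1-1; for motor vehicles → 8-1-1-2. Scheduled 8%. Zerath agreement on 8-3-3: 8-1-1-2 not covered. → 8%.
Line C: transformer → 8-3; rated 30 kW → 8-3-2; for motor vehicles → 8-3-2-2. Scheduled 25%. Rothland agreement on 8-3: CTH met → 7% available; preferential 7%. → 7%.
Line D: insulated cable → 8-2; rated 11 kW → 8-2-1; for motor vehicles → 8-2-1-1. Scheduled 22%. Rothland agreement on 8-3: 8-2-1-1 not covered. → 22%.
Sum: 7% + 8% + 7% + 22% = 44%.

44%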